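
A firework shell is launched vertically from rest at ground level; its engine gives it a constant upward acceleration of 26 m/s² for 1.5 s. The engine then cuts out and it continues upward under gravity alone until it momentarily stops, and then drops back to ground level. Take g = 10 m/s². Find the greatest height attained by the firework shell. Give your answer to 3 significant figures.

Phase 1 (powered ascent): v₀ = 0 m/s, a = 26 m/s².
v = v₀ + at = 0 + (26)(1.5) = 39.0 m/s
Δx = v₀t + ½at² = 0·1.5 + 0.5·26·1.5² = 29.2 m

Phase 2 (coasting upward): v₀ = 39.0 m/s, a = -10 m/s².
v = v₀ + at → t = (0 − 39.0) / -10 = 3.90 s
v² = v₀² + 2aΔx → Δx = (0² − 39.0²)/(2·-10) = 76.0 m
Maximum height = 29.2 + 76.0 = 105 m

105 m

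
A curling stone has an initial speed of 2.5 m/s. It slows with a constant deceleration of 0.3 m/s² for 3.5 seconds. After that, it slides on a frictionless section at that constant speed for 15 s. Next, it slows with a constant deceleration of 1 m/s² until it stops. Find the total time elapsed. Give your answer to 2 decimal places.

19.95 s

Phase 1 (decelerating): v₀ = 2.50 m/s, a = -0.3 m/s².
v = v₀ + at = 2.50 + (-0.3)(3.5) = 1.45 m/s
Δx = v₀t + ½at² = 2.50·3.5 + 0.5·-0.3·3.5² = 6.91 m

Phase 2 (constant speed): v₀ = 1.45 m/s, a = 0 m/s².
v = v₀ + at = 1.45 + (0)(15) = 1.45 m/s
Δx = v₀t + ½at² = 1.45·15 + 0.5·0·15² = 21.8 m

Phase 3 (decelerating): v₀ = 1.45 m/s, a = -1 m/s².
v = v₀ + at → t = (0 − 1.45) / -1 = 1.45 s
v² = v₀² + 2aΔx → Δx = (0² − 1.45²)/(2·-1) = 1.05 m
Total time = 3.50 + 15.0 + 1.45 = 19.9 s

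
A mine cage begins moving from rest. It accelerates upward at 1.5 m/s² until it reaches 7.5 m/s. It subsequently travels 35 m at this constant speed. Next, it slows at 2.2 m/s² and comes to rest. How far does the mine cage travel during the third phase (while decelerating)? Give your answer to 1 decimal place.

12.8 m

Phase 1 (accelerating): v₀ = 0 m/s, a = 1.5 m/s².
v = v₀ + at → t = (7.5 − 0) / 1.5 = 5.00 s
v² = v₀² + 2aΔx → Δx = (7.5² − 0²)/(2·1.5) = 18.8 m

Phase 2 (constant speed): v₀ = 7.50 m/s, a = 0 m/s².
Constant speed: t = d/v = 35/7.50 = 4.67 s

Phase 3 (decelerating): v₀ = 7.50 m/s, a = -2.2 m/s².
v = v₀ + at → t = (0 − 7.50) / -2.2 = 3.41 s
v² = v₀² + 2aΔx → Δx = (0² − 7.50²)/(2·-2.2) = 12.8 m
Distance in phase 3 = 12.8 m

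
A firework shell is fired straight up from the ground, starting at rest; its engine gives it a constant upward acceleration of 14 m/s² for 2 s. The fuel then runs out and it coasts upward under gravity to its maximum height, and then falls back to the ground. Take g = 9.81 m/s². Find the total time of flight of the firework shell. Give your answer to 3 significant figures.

8.58 s

Phase 1 (powered ascent): v₀ = 0 m/s, a = 14 m/s².
v = v₀ + at = 0 + (14)(2) = 28.0 m/s
Δx = v₀t + ½at² = 0·2 + 0.5·14·2² = 28.0 m

Phase 2 (coasting upward): v₀ = 28.0 m/s, a = -9.81 m/s².
v = v₀ + at → t = (0 − 28.0) / -9.81 = 2.85 s
v² = v₀² + 2aΔx → Δx = (0² − 28.0²)/(2·-9.81) = 40.0 m

Phase 3 (free fall): v₀ = 0 m/s, a = -9.81 m/s².
Falls 68.0 m from rest: t = √(2·68.0/9.81) = 3.72 s; v = g·t = 36.5 m/s.
Total time = 2.00 + 2.85 + 3.72 = 8.58 s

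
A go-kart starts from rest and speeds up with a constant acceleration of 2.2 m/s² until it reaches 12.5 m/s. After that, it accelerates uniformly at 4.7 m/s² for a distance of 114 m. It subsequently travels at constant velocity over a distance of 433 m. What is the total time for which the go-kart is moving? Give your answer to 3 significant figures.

Phase 1 (accelerating): v₀ = 0 m/s, a = 2.2 m/s².
v = v₀ + at → t = (12.5 − 0) / 2.2 = 5.68 s
v² = v₀² + 2aΔx → Δx = (12.5² − 0²)/(2·2.2) = 35.5 m

Phase 2 (accelerating): v₀ = 12.5 m/s, a = 4.7 m/s².
v² = v₀² + 2aΔx = 12.5² + 2·4.7·114 = 1230 → v = 35.0 m/s
t = (v − v₀)/a = (35.0 − 12.5)/4.7 = 4.80 s

Phase 3 (constant speed): v₀ = 35.0 m/s, a = 0 m/s².
Constant speed: t = d/v = 433/35.0 = 12.4 s
Total time = 5.68 + 4.80 + 12.4 = 22.8 s

22.8 s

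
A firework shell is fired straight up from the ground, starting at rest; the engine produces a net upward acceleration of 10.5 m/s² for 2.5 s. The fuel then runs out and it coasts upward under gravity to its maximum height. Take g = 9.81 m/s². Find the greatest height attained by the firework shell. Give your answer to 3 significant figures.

67.9 m

Phase 1 (powered ascent): v₀ = 0 m/s, a = 10.5 m/s².
v = v₀ + at = 0 + (10.5)(2.5) = 26.2 m/s
Δx = v₀t + ½at² = 0·2.5 + 0.5·10.5·2.5² = 32.8 m

Phase 2 (coasting upward): v₀ = 26.2 m/s, a = -9.81 m/s².
v = v₀ + at → t = (0 − 26.2) / -9.81 = 2.68 s
v² = v₀² + 2aΔx → Δx = (0² − 26.2²)/(2·-9.81) = 35.1 m
Maximum height = 32.8 + 35.1 = 67.9 m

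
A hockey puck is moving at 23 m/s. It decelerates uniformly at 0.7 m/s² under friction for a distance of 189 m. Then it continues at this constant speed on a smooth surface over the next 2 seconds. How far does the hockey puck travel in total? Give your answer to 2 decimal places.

221.52 m

Phase 1 (decelerating): v₀ = 23.0 m/s, a = -0.7 m/s².
v² = v₀² + 2aΔx = 23.0² + 2·-0.7·189 = 264 → v = 16.3 m/s
t = (v − v₀)/a = (16.3 − 23.0)/-0.7 = 9.63 s

Phase 2 (constant speed): v₀ = 16.3 m/s, a = 0 m/s².
v = v₀ + at = 16.3 + (0)(2) = 16.3 m/s
Δx = v₀t + ½at² = 16.3·2 + 0.5·0·2² = 32.5 m
Total distance = 189 + 32.5 = 222 m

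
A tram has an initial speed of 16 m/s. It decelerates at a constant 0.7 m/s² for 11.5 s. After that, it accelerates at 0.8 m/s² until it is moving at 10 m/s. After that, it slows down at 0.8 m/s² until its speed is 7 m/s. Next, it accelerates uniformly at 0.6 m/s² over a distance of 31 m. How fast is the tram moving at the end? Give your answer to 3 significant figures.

Phase 1 (decelerating): v₀ = 16.0 m/s, a = -0.7 m/s².
v = v₀ + at = 16.0 + (-0.7)(11.5) = 7.95 m/s
Δx = v₀t + ½at² = 16.0·11.5 + 0.5·-0.7·11.5² = 138 m

Phase 2 (accelerating): v₀ = 7.95 m/s, a = 0.8 m/s².
v = v₀ + at → t = (10 − 7.95) / 0.8 = 2.56 s
v² = v₀² + 2aΔx → Δx = (10² − 7.95²)/(2·0.8) = 23.0 m

Phase 3 (decelerating): v₀ = 10.0 m/s, a = -0.8 m/s².
v = v₀ + at → t = (7 − 10.0) / -0.8 = 3.75 s
v² = v₀² + 2aΔx → Δx = (7² − 10.0²)/(2·-0.8) = 31.9 m

Phase 4 (accelerating): v₀ = 7.00 m/s, a = 0.6 m/s².
v² = v₀² + 2aΔx = 7.00² + 2·0.6·31 = 86.2 → v = 9.28 m/s
t = (v − v₀)/a = (9.28 − 7.00)/0.6 = 3.81 s
Final speed = 9.28 m/s

9.28 m/s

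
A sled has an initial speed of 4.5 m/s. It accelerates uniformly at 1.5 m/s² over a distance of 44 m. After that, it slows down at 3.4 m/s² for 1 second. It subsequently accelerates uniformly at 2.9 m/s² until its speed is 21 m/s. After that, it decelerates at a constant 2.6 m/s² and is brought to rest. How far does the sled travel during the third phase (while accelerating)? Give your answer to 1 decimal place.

Phase 1 (accelerating): v₀ = 4.50 m/s, a = 1.5 m/s².
v² = v₀² + 2aΔx = 4.50² + 2·1.5·44 = 152 → v = 12.3 m/s
t = (v − v₀)/a = (12.3 − 4.50)/1.5 = 5.23 s

Phase 2 (decelerating): v₀ = 12.3 m/s, a = -3.4 m/s².
v = v₀ + at = 12.3 + (-3.4)(1) = 8.94 m/s
Δx = v₀t + ½at² = 12.3·1 + 0.5·-3.4·1² = 10.6 m

Phase 3 (accelerating): v₀ = 8.94 m/s, a = 2.9 m/s².
v = v₀ + at → t = (21 − 8.94) / 2.9 = 4.16 s
v² = v₀² + 2aΔx → Δx = (21² − 8.94²)/(2·2.9) = 62.3 m
Distance in phase 3 = 62.3 m

62.3 m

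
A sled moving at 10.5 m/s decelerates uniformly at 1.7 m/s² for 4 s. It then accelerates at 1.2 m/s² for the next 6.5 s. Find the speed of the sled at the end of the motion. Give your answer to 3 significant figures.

11.5 m/s

Phase 1 (decelerating): v₀ = 10.5 m/s, a = -1.7 m/s².
v = v₀ + at = 10.5 + (-1.7)(4) = 3.70 m/s
Δx = v₀t + ½at² = 10.5·4 + 0.5·-1.7·4² = 28.4 m

Phase 2 (accelerating): v₀ = 3.70 m/s, a = 1.2 m/s².
v = v₀ + at = 3.70 + (1.2)(6.5) = 11.5 m/s
Δx = v₀t + ½at² = 3.70·6.5 + 0.5·1.2·6.5² = 49.4 m
Final speed = 11.5 m/s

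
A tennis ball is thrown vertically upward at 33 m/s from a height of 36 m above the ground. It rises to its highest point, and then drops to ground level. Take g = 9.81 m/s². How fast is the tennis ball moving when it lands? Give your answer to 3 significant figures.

42.4 m/s

Phase 1 (rising): v₀ = 33.0 m/s, a = -9.81 m/s².
v = v₀ + at → t = (0 − 33.0) / -9.81 = 3.36 s
v² = v₀² + 2aΔx → Δx = (0² − 33.0²)/(2·-9.81) = 55.5 m

Phase 2 (falling): v₀ = 0 m/s, a = -9.81 m/s².
Falls 91.5 m from rest: t = √(2·91.5/9.81) = 4.32 s; v = g·t = 42.4 m/s.
Final speed = 42.4 m/s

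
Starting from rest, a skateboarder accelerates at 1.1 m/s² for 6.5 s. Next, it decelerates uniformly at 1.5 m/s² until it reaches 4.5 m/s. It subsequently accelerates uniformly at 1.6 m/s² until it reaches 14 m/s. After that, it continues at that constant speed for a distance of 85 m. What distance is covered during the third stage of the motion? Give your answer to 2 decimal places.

Phase 1 (accelerating): v₀ = 0 m/s, a = 1.1 m/s².
v = v₀ + at = 0 + (1.1)(6.5) = 7.15 m/s
Δx = v₀t + ½at² = 0·6.5 + 0.5·1.1·6.5² = 23.2 m

Phase 2 (decelerating): v₀ = 7.15 m/s, a = -1.5 m/s².
v = v₀ + at → t = (4.5 − 7.15) / -1.5 = 1.77 s
v² = v₀² + 2aΔx → Δx = (4.5² − 7.15²)/(2·-1.5) = 10.3 m

Phase 3 (accelerating): v₀ = 4.50 m/s, a = 1.6 m/s².
v = v₀ + at → t = (14 − 4.50) / 1.6 = 5.94 s
v² = v₀² + 2aΔx → Δx = (14² − 4.50²)/(2·1.6) = 54.9 m
Distance in phase 3 = 54.9 m

54.92 m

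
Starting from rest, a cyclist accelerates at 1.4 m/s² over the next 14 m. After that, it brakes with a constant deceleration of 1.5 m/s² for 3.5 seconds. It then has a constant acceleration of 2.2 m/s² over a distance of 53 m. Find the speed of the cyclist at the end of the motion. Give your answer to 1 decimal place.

Phase 1 (accelerating): v₀ = 0 m/s, a = 1.4 m/s².
v² = v₀² + 2aΔx = 0² + 2·1.4·14 = 39.2 → v = 6.26 m/s
t = (v − v₀)/a = (6.26 − 0)/1.4 = 4.47 s

Phase 2 (decelerating): v₀ = 6.26 m/s, a = -1.5 m/s².
v = v₀ + at = 6.26 + (-1.5)(3.5) = 1.01 m/s
Δx = v₀t + ½at² = 6.26·3.5 + 0.5·-1.5·3.5² = 12.7 m

Phase 3 (accelerating): v₀ = 1.01 m/s, a = 2.2 m/s².
v² = v₀² + 2aΔx = 1.01² + 2·2.2·53 = 234 → v = 15.3 m/s
t = (v − v₀)/a = (15.3 − 1.01)/2.2 = 6.50 s
Final speed = 15.3 m/s

15.3 m/s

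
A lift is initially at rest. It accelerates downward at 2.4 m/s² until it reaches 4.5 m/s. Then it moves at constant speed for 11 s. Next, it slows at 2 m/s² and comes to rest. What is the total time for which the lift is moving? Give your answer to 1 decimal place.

15.1 s

Phase 1 (accelerating): v₀ = 0 m/s, a = 2.4 m/s².
v = v₀ + at → t = (4.5 − 0) / 2.4 = 1.88 s
v² = v₀² + 2aΔx → Δx = (4.5² − 0²)/(2·2.4) = 4.22 m

Phase 2 (constant speed): v₀ = 4.50 m/s, a = 0 m/s².
v = v₀ + at = 4.50 + (0)(11) = 4.50 m/s
Δx = v₀t + ½at² = 4.50·11 + 0.5·0·11² = 49.5 m

Phase 3 (decelerating): v₀ = 4.50 m/s, a = -2 m/s².
v = v₀ + at → t = (0 − 4.50) / -2 = 2.25 s
v² = v₀² + 2aΔx → Δx = (0² − 4.50²)/(2·-2) = 5.06 m
Total time = 1.88 + 11.0 + 2.25 = 15.1 s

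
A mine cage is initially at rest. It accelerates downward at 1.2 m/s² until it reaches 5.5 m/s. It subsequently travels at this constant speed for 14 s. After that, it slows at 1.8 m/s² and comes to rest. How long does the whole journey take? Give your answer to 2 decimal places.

21.64 s

Phase 1 (accelerating): v₀ = 0 m/s, a = 1.2 m/s².
v = v₀ + at → t = (5.5 − 0) / 1.2 = 4.58 s
v² = v₀² + 2aΔx → Δx = (5.5² − 0²)/(2·1.2) = 12.6 m

Phase 2 (constant speed): v₀ = 5.50 m/s, a = 0 m/s².
v = v₀ + at = 5.50 + (0)(14) = 5.50 m/s
Δx = v₀t + ½at² = 5.50·14 + 0.5·0·14² = 77.0 m

Phase 3 (decelerating): v₀ = 5.50 m/s, a = -1.8 m/s².
v = v₀ + at → t = (0 − 5.50) / -1.8 = 3.06 s
v² = v₀² + 2aΔx → Δx = (0² − 5.50²)/(2·-1.8) = 8.40 m
Total time = 4.58 + 14.0 + 3.06 = 21.6 s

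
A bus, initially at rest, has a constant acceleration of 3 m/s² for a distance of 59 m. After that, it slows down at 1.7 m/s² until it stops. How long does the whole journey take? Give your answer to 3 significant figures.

Phase 1 (accelerating): v₀ = 0 m/s, a = 3 m/s².
v² = v₀² + 2aΔx = 0² + 2·3·59 = 354 → v = 18.8 m/s
t = (v − v₀)/a = (18.8 − 0)/3 = 6.27 s

Phase 2 (decelerating): v₀ = 18.8 m/s, a = -1.7 m/s².
v = v₀ + at → t = (0 − 18.8) / -1.7 = 11.1 s
v² = v₀² + 2aΔx → Δx = (0² − 18.8²)/(2·-1.7) = 104 m
Total time = 6.27 + 11.1 = 17.3 s

17.3 s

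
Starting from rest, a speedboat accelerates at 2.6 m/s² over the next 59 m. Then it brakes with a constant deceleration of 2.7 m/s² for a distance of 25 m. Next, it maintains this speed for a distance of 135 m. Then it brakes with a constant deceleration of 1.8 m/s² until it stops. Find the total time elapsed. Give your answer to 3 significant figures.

26.0 s

Phase 1 (accelerating): v₀ = 0 m/s, a = 2.6 m/s².
v² = v₀² + 2aΔx = 0² + 2·2.6·59 = 307 → v = 17.5 m/s
t = (v − v₀)/a = (17.5 − 0)/2.6 = 6.74 s

Phase 2 (decelerating): v₀ = 17.5 m/s, a = -2.7 m/s².
v² = v₀² + 2aΔx = 17.5² + 2·-2.7·25 = 172 → v = 13.1 m/s
t = (v − v₀)/a = (13.1 − 17.5)/-2.7 = 1.63 s

Phase 3 (constant speed): v₀ = 13.1 m/s, a = 0 m/s².
Constant speed: t = d/v = 135/13.1 = 10.3 s

Phase 4 (decelerating): v₀ = 13.1 m/s, a = -1.8 m/s².
v = v₀ + at → t = (0 − 13.1) / -1.8 = 7.28 s
v² = v₀² + 2aΔx → Δx = (0² − 13.1²)/(2·-1.8) = 47.7 m
Total time = 6.74 + 1.63 + 10.3 + 7.28 = 26.0 s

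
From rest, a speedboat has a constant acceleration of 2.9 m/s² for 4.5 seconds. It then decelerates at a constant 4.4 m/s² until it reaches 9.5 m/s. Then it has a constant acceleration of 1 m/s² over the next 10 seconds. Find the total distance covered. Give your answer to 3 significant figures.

Phase 1 (accelerating): v₀ = 0 m/s, a = 2.9 m/s².
v = v₀ + at = 0 + (2.9)(4.5) = 13.0 m/s
Δx = v₀t + ½at² = 0·4.5 + 0.5·2.9·4.5² = 29.4 m

Phase 2 (decelerating): v₀ = 13.0 m/s, a = -4.4 m/s².
v = v₀ + at → t = (9.5 − 13.0) / -4.4 = 0.807 s
v² = v₀² + 2aΔx → Δx = (9.5² − 13.0²)/(2·-4.4) = 9.10 m

Phase 3 (accelerating): v₀ = 9.50 m/s, a = 1 m/s².
v = v₀ + at = 9.50 + (1)(10) = 19.5 m/s
Δx = v₀t + ½at² = 9.50·10 + 0.5·1·10² = 145 m
Total distance = 29.4 + 9.10 + 145 = 183 m

183 m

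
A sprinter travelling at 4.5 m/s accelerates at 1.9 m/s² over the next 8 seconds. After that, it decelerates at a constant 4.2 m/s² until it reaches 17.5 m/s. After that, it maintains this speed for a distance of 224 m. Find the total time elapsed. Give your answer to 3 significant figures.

Phase 1 (accelerating): v₀ = 4.50 m/s, a = 1.9 m/s².
v = v₀ + at = 4.50 + (1.9)(8) = 19.7 m/s
Δx = v₀t + ½at² = 4.50·8 + 0.5·1.9·8² = 96.8 m

Phase 2 (decelerating): v₀ = 19.7 m/s, a = -4.2 m/s².
v = v₀ + at → t = (17.5 − 19.7) / -4.2 = 0.524 s
v² = v₀² + 2aΔx → Δx = (17.5² − 19.7²)/(2·-4.2) = 9.74 m

Phase 3 (constant speed): v₀ = 17.5 m/s, a = 0 m/s².
Constant speed: t = d/v = 224/17.5 = 12.8 s
Total time = 8.00 + 0.524 + 12.8 = 21.3 s

21.3 s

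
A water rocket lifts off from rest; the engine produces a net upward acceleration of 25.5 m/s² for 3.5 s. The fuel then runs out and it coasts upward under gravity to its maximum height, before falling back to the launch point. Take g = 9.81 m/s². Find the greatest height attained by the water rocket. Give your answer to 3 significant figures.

Phase 1 (powered ascent): v₀ = 0 m/s, a = 25.5 m/s².
v = v₀ + at = 0 + (25.5)(3.5) = 89.2 m/s
Δx = v₀t + ½at² = 0·3.5 + 0.5·25.5·3.5² = 156 m

Phase 2 (coasting upward): v₀ = 89.2 m/s, a = -9.81 m/s².
v = v₀ + at → t = (0 − 89.2) / -9.81 = 9.10 s
v² = v₀² + 2aΔx → Δx = (0² − 89.2²)/(2·-9.81) = 406 m
Maximum height = 156 + 406 = 562 m

562 m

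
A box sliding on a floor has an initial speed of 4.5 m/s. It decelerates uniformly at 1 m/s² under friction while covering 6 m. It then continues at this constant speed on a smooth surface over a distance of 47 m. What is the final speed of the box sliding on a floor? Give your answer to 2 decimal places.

Phase 1 (decelerating): v₀ = 4.50 m/s, a = -1 m/s².
v² = v₀² + 2aΔx = 4.50² + 2·-1·6 = 8.25 → v = 2.87 m/s
t = (v − v₀)/a = (2.87 − 4.50)/-1 = 1.63 s

Phase 2 (constant speed): v₀ = 2.87 m/s, a = 0 m/s².
Constant speed: t = d/v = 47/2.87 = 16.4 s
Final speed = 2.87 m/s

2.87 m/s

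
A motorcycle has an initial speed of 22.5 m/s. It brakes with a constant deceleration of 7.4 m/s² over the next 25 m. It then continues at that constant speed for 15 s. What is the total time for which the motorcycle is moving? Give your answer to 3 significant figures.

Phase 1 (decelerating): v₀ = 22.5 m/s, a = -7.4 m/s².
v² = v₀² + 2aΔx = 22.5² + 2·-7.4·25 = 136 → v = 11.7 m/s
t = (v − v₀)/a = (11.7 − 22.5)/-7.4 = 1.46 s

Phase 2 (constant speed): v₀ = 11.7 m/s, a = 0 m/s².
v = v₀ + at = 11.7 + (0)(15) = 11.7 m/s
Δx = v₀t + ½at² = 11.7·15 + 0.5·0·15² = 175 m
Total time = 1.46 + 15.0 = 16.5 s

16.5 s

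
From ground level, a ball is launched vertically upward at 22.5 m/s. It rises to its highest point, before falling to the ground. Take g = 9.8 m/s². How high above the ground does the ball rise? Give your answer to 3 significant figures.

Phase 1 (rising): v₀ = 22.5 m/s, a = -9.8 m/s².
v = v₀ + at → t = (0 − 22.5) / -9.8 = 2.30 s
v² = v₀² + 2aΔx → Δx = (0² − 22.5²)/(2·-9.8) = 25.8 m
Maximum height = 25.8 m

25.8 m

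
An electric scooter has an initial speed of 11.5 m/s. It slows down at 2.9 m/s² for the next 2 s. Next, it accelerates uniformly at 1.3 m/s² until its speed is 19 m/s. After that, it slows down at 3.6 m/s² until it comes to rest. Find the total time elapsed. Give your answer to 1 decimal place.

17.5 s

Phase 1 (decelerating): v₀ = 11.5 m/s, a = -2.9 m/s².
v = v₀ + at = 11.5 + (-2.9)(2) = 5.70 m/s
Δx = v₀t + ½at² = 11.5·2 + 0.5·-2.9·2² = 17.2 m

Phase 2 (accelerating): v₀ = 5.70 m/s, a = 1.3 m/s².
v = v₀ + at → t = (19 − 5.70) / 1.3 = 10.2 s
v² = v₀² + 2aΔx → Δx = (19² − 5.70²)/(2·1.3) = 126 m

Phase 3 (decelerating): v₀ = 19.0 m/s, a = -3.6 m/s².
v = v₀ + at → t = (0 − 19.0) / -3.6 = 5.28 s
v² = v₀² + 2aΔx → Δx = (0² − 19.0²)/(2·-3.6) = 50.1 m
Total time = 2.00 + 10.2 + 5.28 = 17.5 s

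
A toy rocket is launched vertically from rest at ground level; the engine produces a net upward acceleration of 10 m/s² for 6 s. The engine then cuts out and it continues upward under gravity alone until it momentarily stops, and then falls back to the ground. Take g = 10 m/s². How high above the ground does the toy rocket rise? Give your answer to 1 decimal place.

360.0 m

Phase 1 (powered ascent): v₀ = 0 m/s, a = 10 m/s².
v = v₀ + at = 0 + (10)(6) = 60.0 m/s
Δx = v₀t + ½at² = 0·6 + 0.5·10·6² = 180 m

Phase 2 (coasting upward): v₀ = 60.0 m/s, a = -10 m/s².
v = v₀ + at → t = (0 − 60.0) / -10 = 6.00 s
v² = v₀² + 2aΔx → Δx = (0² − 60.0²)/(2·-10) = 180 m
Maximum height = 180 + 180 = 360 m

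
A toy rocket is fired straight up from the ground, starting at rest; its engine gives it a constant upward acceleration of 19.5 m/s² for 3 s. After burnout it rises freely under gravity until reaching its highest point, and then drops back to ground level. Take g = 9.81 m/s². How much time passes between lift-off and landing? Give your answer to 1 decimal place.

16.3 s

Phase 1 (powered ascent): v₀ = 0 m/s, a = 19.5 m/s².
v = v₀ + at = 0 + (19.5)(3) = 58.5 m/s
Δx = v₀t + ½at² = 0·3 + 0.5·19.5·3² = 87.8 m

Phase 2 (coasting upward): v₀ = 58.5 m/s, a = -9.81 m/s².
v = v₀ + at → t = (0 − 58.5) / -9.81 = 5.96 s
v² = v₀² + 2aΔx → Δx = (0² − 58.5²)/(2·-9.81) = 174 m

Phase 3 (free fall): v₀ = 0 m/s, a = -9.81 m/s².
Falls 262 m from rest: t = √(2·262/9.81) = 7.31 s; v = g·t = 71.7 m/s.
Total time = 3.00 + 5.96 + 7.31 = 16.3 s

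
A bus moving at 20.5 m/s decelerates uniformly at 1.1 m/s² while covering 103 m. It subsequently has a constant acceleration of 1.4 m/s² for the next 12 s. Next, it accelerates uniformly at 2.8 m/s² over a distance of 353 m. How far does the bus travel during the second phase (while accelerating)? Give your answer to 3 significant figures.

268 m

Phase 1 (decelerating): v₀ = 20.5 m/s, a = -1.1 m/s².
v² = v₀² + 2aΔx = 20.5² + 2·-1.1·103 = 194 → v = 13.9 m/s
t = (v − v₀)/a = (13.9 − 20.5)/-1.1 = 5.99 s

Phase 2 (accelerating): v₀ = 13.9 m/s, a = 1.4 m/s².
v = v₀ + at = 13.9 + (1.4)(12) = 30.7 m/s
Δx = v₀t + ½at² = 13.9·12 + 0.5·1.4·12² = 268 m
Distance in phase 2 = 268 m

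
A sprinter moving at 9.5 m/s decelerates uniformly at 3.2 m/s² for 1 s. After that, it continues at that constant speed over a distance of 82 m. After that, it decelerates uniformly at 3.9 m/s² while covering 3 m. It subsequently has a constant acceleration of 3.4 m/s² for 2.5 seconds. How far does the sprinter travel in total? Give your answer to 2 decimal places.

Phase 1 (decelerating): v₀ = 9.50 m/s, a = -3.2 m/s².
v = v₀ + at = 9.50 + (-3.2)(1) = 6.30 m/s
Δx = v₀t + ½at² = 9.50·1 + 0.5·-3.2·1² = 7.90 m

Phase 2 (constant speed): v₀ = 6.30 m/s, a = 0 m/s².
Constant speed: t = d/v = 82/6.30 = 13.0 s

Phase 3 (decelerating): v₀ = 6.30 m/s, a = -3.9 m/s².
v² = v₀² + 2aΔx = 6.30² + 2·-3.9·3 = 16.3 → v = 4.04 m/s
t = (v − v₀)/a = (4.04 − 6.30)/-3.9 = 0.580 s

Phase 4 (accelerating): v₀ = 4.04 m/s, a = 3.4 m/s².
v = v₀ + at = 4.04 + (3.4)(2.5) = 12.5 m/s
Δx = v₀t + ½at² = 4.04·2.5 + 0.5·3.4·2.5² = 20.7 m
Total distance = 7.90 + 82.0 + 3.00 + 20.7 = 114 m

113.62 m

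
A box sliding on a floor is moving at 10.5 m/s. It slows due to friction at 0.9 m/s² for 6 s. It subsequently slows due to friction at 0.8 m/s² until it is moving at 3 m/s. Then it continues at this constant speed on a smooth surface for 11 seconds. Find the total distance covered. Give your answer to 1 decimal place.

Phase 1 (decelerating): v₀ = 10.5 m/s, a = -0.9 m/s².
v = v₀ + at = 10.5 + (-0.9)(6) = 5.10 m/s
Δx = v₀t + ½at² = 10.5·6 + 0.5·-0.9·6² = 46.8 m

Phase 2 (decelerating): v₀ = 5.10 m/s, a = -0.8 m/s².
v = v₀ + at → t = (3 − 5.10) / -0.8 = 2.62 s
v² = v₀² + 2aΔx → Δx = (3² − 5.10²)/(2·-0.8) = 10.6 m

Phase 3 (constant speed): v₀ = 3.00 m/s, a = 0 m/s².
v = v₀ + at = 3.00 + (0)(11) = 3.00 m/s
Δx = v₀t + ½at² = 3.00·11 + 0.5·0·11² = 33.0 m
Total distance = 46.8 + 10.6 + 33.0 = 90.4 m

90.4 m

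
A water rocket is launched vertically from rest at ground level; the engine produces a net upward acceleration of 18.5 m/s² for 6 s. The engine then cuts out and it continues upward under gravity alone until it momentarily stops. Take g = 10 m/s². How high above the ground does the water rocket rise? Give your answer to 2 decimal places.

Phase 1 (powered ascent): v₀ = 0 m/s, a = 18.5 m/s².
v = v₀ + at = 0 + (18.5)(6) = 111 m/s
Δx = v₀t + ½at² = 0·6 + 0.5·18.5·6² = 333 m

Phase 2 (coasting upward): v₀ = 111 m/s, a = -10 m/s².
v = v₀ + at → t = (0 − 111) / -10 = 11.1 s
v² = v₀² + 2aΔx → Δx = (0² − 111²)/(2·-10) = 616 m
Maximum height = 333 + 616 = 949 m

949.05 m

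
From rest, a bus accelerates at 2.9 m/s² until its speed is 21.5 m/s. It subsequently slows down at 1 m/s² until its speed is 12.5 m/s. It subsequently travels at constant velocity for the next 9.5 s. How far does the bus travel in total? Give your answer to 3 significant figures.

Phase 1 (accelerating): v₀ = 0 m/s, a = 2.9 m/s².
v = v₀ + at → t = (21.5 − 0) / 2.9 = 7.41 s
v² = v₀² + 2aΔx → Δx = (21.5² − 0²)/(2·2.9) = 79.7 m

Phase 2 (decelerating): v₀ = 21.5 m/s, a = -1 m/s².
v = v₀ + at → t = (12.5 − 21.5) / -1 = 9.00 s
v² = v₀² + 2aΔx → Δx = (12.5² − 21.5²)/(2·-1) = 153 m

Phase 3 (constant speed): v₀ = 12.5 m/s, a = 0 m/s².
v = v₀ + at = 12.5 + (0)(9.5) = 12.5 m/s
Δx = v₀t + ½at² = 12.5·9.5 + 0.5·0·9.5² = 119 m
Total distance = 79.7 + 153 + 119 = 351 m

351 m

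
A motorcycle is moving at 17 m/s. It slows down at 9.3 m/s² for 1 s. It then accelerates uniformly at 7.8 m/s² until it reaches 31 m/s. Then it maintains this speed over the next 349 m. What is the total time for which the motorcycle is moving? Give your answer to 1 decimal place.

15.2 s

Phase 1 (decelerating): v₀ = 17.0 m/s, a = -9.3 m/s².
v = v₀ + at = 17.0 + (-9.3)(1) = 7.70 m/s
Δx = v₀t + ½at² = 17.0·1 + 0.5·-9.3·1² = 12.3 m

Phase 2 (accelerating): v₀ = 7.70 m/s, a = 7.8 m/s².
v = v₀ + at → t = (31 − 7.70) / 7.8 = 2.99 s
v² = v₀² + 2aΔx → Δx = (31² − 7.70²)/(2·7.8) = 57.8 m

Phase 3 (constant speed): v₀ = 31.0 m/s, a = 0 m/s².
Constant speed: t = d/v = 349/31.0 = 11.3 s
Total time = 1.00 + 2.99 + 11.3 = 15.2 s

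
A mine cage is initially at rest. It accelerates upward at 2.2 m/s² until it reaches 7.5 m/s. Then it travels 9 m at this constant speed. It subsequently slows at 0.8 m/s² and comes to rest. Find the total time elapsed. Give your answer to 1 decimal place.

14.0 s

Phase 1 (accelerating): v₀ = 0 m/s, a = 2.2 m/s².
v = v₀ + at → t = (7.5 − 0) / 2.2 = 3.41 s
v² = v₀² + 2aΔx → Δx = (7.5² − 0²)/(2·2.2) = 12.8 m

Phase 2 (constant speed): v₀ = 7.50 m/s, a = 0 m/s².
Constant speed: t = d/v = 9/7.50 = 1.20 s

Phase 3 (decelerating): v₀ = 7.50 m/s, a = -0.8 m/s².
v = v₀ + at → t = (0 − 7.50) / -0.8 = 9.38 s
v² = v₀² + 2aΔx → Δx = (0² − 7.50²)/(2·-0.8) = 35.2 m
Total time = 3.41 + 1.20 + 9.38 = 14.0 s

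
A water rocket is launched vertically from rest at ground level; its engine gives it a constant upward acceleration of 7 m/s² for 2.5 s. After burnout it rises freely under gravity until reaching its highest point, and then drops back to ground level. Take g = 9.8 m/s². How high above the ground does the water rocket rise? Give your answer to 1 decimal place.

37.5 m

Phase 1 (powered ascent): v₀ = 0 m/s, a = 7 m/s².
v = v₀ + at = 0 + (7)(2.5) = 17.5 m/s
Δx = v₀t + ½at² = 0·2.5 + 0.5·7·2.5² = 21.9 m

Phase 2 (coasting upward): v₀ = 17.5 m/s, a = -9.8 m/s².
v = v₀ + at → t = (0 − 17.5) / -9.8 = 1.79 s
v² = v₀² + 2aΔx → Δx = (0² − 17.5²)/(2·-9.8) = 15.6 m
Maximum height = 21.9 + 15.6 = 37.5 m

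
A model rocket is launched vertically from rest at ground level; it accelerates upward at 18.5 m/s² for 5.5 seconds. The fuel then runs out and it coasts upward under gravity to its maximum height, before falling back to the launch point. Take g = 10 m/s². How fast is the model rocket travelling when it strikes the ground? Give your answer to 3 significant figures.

126 m/s

Phase 1 (powered ascent): v₀ = 0 m/s, a = 18.5 m/s².
v = v₀ + at = 0 + (18.5)(5.5) = 102 m/s
Δx = v₀t + ½at² = 0·5.5 + 0.5·18.5·5.5² = 280 m

Phase 2 (coasting upward): v₀ = 102 m/s, a = -10 m/s².
v = v₀ + at → t = (0 − 102) / -10 = 10.2 s
v² = v₀² + 2aΔx → Δx = (0² − 102²)/(2·-10) = 518 m

Phase 3 (free fall): v₀ = 0 m/s, a = -10 m/s².
Falls 797 m from rest: t = √(2·797/10) = 12.6 s; v = g·t = 126 m/s.
Impact speed = 126 m/s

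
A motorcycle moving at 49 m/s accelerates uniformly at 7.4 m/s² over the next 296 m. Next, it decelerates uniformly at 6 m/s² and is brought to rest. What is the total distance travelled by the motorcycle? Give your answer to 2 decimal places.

861.15 m

Phase 1 (accelerating): v₀ = 49.0 m/s, a = 7.4 m/s².
v² = v₀² + 2aΔx = 49.0² + 2·7.4·296 = 6780 → v = 82.4 m/s
t = (v − v₀)/a = (82.4 − 49.0)/7.4 = 4.51 s

Phase 2 (decelerating): v₀ = 82.4 m/s, a = -6 m/s².
v = v₀ + at → t = (0 − 82.4) / -6 = 13.7 s
v² = v₀² + 2aΔx → Δx = (0² − 82.4²)/(2·-6) = 565 m
Total distance = 296 + 565 = 861 m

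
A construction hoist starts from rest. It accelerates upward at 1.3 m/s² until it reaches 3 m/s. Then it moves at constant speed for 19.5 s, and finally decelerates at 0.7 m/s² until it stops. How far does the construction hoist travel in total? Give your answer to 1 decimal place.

Phase 1 (accelerating): v₀ = 0 m/s, a = 1.3 m/s².
v = v₀ + at → t = (3 − 0) / 1.3 = 2.31 s
v² = v₀² + 2aΔx → Δx = (3² − 0²)/(2·1.3) = 3.46 m

Phase 2 (constant speed): v₀ = 3.00 m/s, a = 0 m/s².
v = v₀ + at = 3.00 + (0)(19.5) = 3.00 m/s
Δx = v₀t + ½at² = 3.00·19.5 + 0.5·0·19.5² = 58.5 m

Phase 3 (decelerating): v₀ = 3.00 m/s, a = -0.7 m/s².
v = v₀ + at → t = (0 − 3.00) / -0.7 = 4.29 s
v² = v₀² + 2aΔx → Δx = (0² − 3.00²)/(2·-0.7) = 6.43 m
Total distance = 3.46 + 58.5 + 6.43 = 68.4 m

68.4 m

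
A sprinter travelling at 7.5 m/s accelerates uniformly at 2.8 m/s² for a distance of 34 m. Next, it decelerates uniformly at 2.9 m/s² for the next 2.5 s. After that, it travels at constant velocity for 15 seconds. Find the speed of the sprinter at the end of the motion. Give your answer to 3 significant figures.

Phase 1 (accelerating): v₀ = 7.50 m/s, a = 2.8 m/s².
v² = v₀² + 2aΔx = 7.50² + 2·2.8·34 = 247 → v = 15.7 m/s
t = (v − v₀)/a = (15.7 − 7.50)/2.8 = 2.93 s

Phase 2 (decelerating): v₀ = 15.7 m/s, a = -2.9 m/s².
v = v₀ + at = 15.7 + (-2.9)(2.5) = 8.46 m/s
Δx = v₀t + ½at² = 15.7·2.5 + 0.5·-2.9·2.5² = 30.2 m

Phase 3 (constant speed): v₀ = 8.46 m/s, a = 0 m/s².
v = v₀ + at = 8.46 + (0)(15) = 8.46 m/s
Δx = v₀t + ½at² = 8.46·15 + 0.5·0·15² = 127 m
Final speed = 8.46 m/s

8.46 m/s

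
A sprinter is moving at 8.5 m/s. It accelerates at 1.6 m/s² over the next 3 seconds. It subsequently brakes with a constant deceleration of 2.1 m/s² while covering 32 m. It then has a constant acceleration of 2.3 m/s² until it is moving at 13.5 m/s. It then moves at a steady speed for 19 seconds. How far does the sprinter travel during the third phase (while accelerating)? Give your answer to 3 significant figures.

30.4 m

Phase 1 (accelerating): v₀ = 8.50 m/s, a = 1.6 m/s².
v = v₀ + at = 8.50 + (1.6)(3) = 13.3 m/s
Δx = v₀t + ½at² = 8.50·3 + 0.5·1.6·3² = 32.7 m

Phase 2 (decelerating): v₀ = 13.3 m/s, a = -2.1 m/s².
v² = v₀² + 2aΔx = 13.3² + 2·-2.1·32 = 42.5 → v = 6.52 m/s
t = (v − v₀)/a = (6.52 − 13.3)/-2.1 = 3.23 s

Phase 3 (accelerating): v₀ = 6.52 m/s, a = 2.3 m/s².
v = v₀ + at → t = (13.5 − 6.52) / 2.3 = 3.04 s
v² = v₀² + 2aΔx → Δx = (13.5² − 6.52²)/(2·2.3) = 30.4 m
Distance in phase 3 = 30.4 m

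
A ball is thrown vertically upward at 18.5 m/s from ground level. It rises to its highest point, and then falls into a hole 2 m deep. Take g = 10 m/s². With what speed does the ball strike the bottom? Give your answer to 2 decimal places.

Phase 1 (rising): v₀ = 18.5 m/s, a = -10 m/s².
v = v₀ + at → t = (0 − 18.5) / -10 = 1.85 s
v² = v₀² + 2aΔx → Δx = (0² − 18.5²)/(2·-10) = 17.1 m

Phase 2 (falling): v₀ = 0 m/s, a = -10 m/s².
Falls 19.1 m from rest: t = √(2·19.1/10) = 1.96 s; v = g·t = 19.6 m/s.
Final speed = 19.6 m/s

19.55 m/s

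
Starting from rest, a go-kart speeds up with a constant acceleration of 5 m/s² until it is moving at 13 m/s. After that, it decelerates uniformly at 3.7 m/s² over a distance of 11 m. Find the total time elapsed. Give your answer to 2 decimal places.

Phase 1 (accelerating): v₀ = 0 m/s, a = 5 m/s².
v = v₀ + at → t = (13 − 0) / 5 = 2.60 s
v² = v₀² + 2aΔx → Δx = (13² − 0²)/(2·5) = 16.9 m

Phase 2 (decelerating): v₀ = 13.0 m/s, a = -3.7 m/s².
v² = v₀² + 2aΔx = 13.0² + 2·-3.7·11 = 87.6 → v = 9.36 m/s
t = (v − v₀)/a = (9.36 − 13.0)/-3.7 = 0.984 s
Total time = 2.60 + 0.984 = 3.58 s

3.58 s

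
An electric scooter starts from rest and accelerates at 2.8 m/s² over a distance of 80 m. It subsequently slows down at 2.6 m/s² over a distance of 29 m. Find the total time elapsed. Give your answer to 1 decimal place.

9.1 s

Phase 1 (accelerating): v₀ = 0 m/s, a = 2.8 m/s².
v² = v₀² + 2aΔx = 0² + 2·2.8·80 = 448 → v = 21.2 m/s
t = (v − v₀)/a = (21.2 − 0)/2.8 = 7.56 s

Phase 2 (decelerating): v₀ = 21.2 m/s, a = -2.6 m/s².
v² = v₀² + 2aΔx = 21.2² + 2·-2.6·29 = 297 → v = 17.2 m/s
t = (v − v₀)/a = (17.2 − 21.2)/-2.6 = 1.51 s
Total time = 7.56 + 1.51 = 9.07 s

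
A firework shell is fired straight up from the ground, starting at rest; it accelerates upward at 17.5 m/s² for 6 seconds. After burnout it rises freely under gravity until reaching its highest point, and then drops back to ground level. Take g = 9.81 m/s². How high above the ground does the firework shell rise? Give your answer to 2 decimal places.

Phase 1 (powered ascent): v₀ = 0 m/s, a = 17.5 m/s².
v = v₀ + at = 0 + (17.5)(6) = 105 m/s
Δx = v₀t + ½at² = 0·6 + 0.5·17.5·6² = 315 m

Phase 2 (coasting upward): v₀ = 105 m/s, a = -9.81 m/s².
v = v₀ + at → t = (0 − 105) / -9.81 = 10.7 s
v² = v₀² + 2aΔx → Δx = (0² − 105²)/(2·-9.81) = 562 m
Maximum height = 315 + 562 = 877 m

876.93 m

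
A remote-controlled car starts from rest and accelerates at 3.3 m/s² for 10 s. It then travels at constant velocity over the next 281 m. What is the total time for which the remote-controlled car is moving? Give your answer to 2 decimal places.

Phase 1 (accelerating): v₀ = 0 m/s, a = 3.3 m/s².
v = v₀ + at = 0 + (3.3)(10) = 33.0 m/s
Δx = v₀t + ½at² = 0·10 + 0.5·3.3·10² = 165 m

Phase 2 (constant speed): v₀ = 33.0 m/s, a = 0 m/s².
Constant speed: t = d/v = 281/33.0 = 8.52 s
Total time = 10.0 + 8.52 = 18.5 s

18.52 s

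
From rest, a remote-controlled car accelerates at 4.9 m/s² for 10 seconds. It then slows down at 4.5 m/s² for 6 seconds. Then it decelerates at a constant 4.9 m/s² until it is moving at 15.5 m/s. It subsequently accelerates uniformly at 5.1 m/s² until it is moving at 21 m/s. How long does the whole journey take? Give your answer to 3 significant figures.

Phase 1 (accelerating): v₀ = 0 m/s, a = 4.9 m/s².
v = v₀ + at = 0 + (4.9)(10) = 49.0 m/s
Δx = v₀t + ½at² = 0·10 + 0.5·4.9·10² = 245 m

Phase 2 (decelerating): v₀ = 49.0 m/s, a = -4.5 m/s².
v = v₀ + at = 49.0 + (-4.5)(6) = 22.0 m/s
Δx = v₀t + ½at² = 49.0·6 + 0.5·-4.5·6² = 213 m

Phase 3 (decelerating): v₀ = 22.0 m/s, a = -4.9 m/s².
v = v₀ + at → t = (15.5 − 22.0) / -4.9 = 1.33 s
v² = v₀² + 2aΔx → Δx = (15.5² − 22.0²)/(2·-4.9) = 24.9 m

Phase 4 (accelerating): v₀ = 15.5 m/s, a = 5.1 m/s².
v = v₀ + at → t = (21 − 15.5) / 5.1 = 1.08 s
v² = v₀² + 2aΔx → Δx = (21² − 15.5²)/(2·5.1) = 19.7 m
Total time = 10.0 + 6.00 + 1.33 + 1.08 = 18.4 s

18.4 s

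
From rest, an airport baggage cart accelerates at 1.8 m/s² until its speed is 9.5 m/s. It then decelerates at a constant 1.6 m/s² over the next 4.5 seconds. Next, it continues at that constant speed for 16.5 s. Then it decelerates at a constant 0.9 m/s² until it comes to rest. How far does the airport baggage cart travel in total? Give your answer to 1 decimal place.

92.5 m

Phase 1 (accelerating): v₀ = 0 m/s, a = 1.8 m/s².
v = v₀ + at → t = (9.5 − 0) / 1.8 = 5.28 s
v² = v₀² + 2aΔx → Δx = (9.5² − 0²)/(2·1.8) = 25.1 m

Phase 2 (decelerating): v₀ = 9.50 m/s, a = -1.6 m/s².
v = v₀ + at = 9.50 + (-1.6)(4.5) = 2.30 m/s
Δx = v₀t + ½at² = 9.50·4.5 + 0.5·-1.6·4.5² = 26.6 m

Phase 3 (constant speed): v₀ = 2.30 m/s, a = 0 m/s².
v = v₀ + at = 2.30 + (0)(16.5) = 2.30 m/s
Δx = v₀t + ½at² = 2.30·16.5 + 0.5·0·16.5² = 37.9 m

Phase 4 (decelerating): v₀ = 2.30 m/s, a = -0.9 m/s².
v = v₀ + at → t = (0 − 2.30) / -0.9 = 2.56 s
v² = v₀² + 2aΔx → Δx = (0² − 2.30²)/(2·-0.9) = 2.94 m
Total distance = 25.1 + 26.6 + 37.9 + 2.94 = 92.5 m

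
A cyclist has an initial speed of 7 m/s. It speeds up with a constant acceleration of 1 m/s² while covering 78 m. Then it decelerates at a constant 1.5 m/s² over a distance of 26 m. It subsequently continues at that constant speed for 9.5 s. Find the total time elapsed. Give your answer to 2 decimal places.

Phase 1 (accelerating): v₀ = 7.00 m/s, a = 1 m/s².
v² = v₀² + 2aΔx = 7.00² + 2·1·78 = 205 → v = 14.3 m/s
t = (v − v₀)/a = (14.3 − 7.00)/1 = 7.32 s

Phase 2 (decelerating): v₀ = 14.3 m/s, a = -1.5 m/s².
v² = v₀² + 2aΔx = 14.3² + 2·-1.5·26 = 127 → v = 11.3 m/s
t = (v − v₀)/a = (11.3 − 14.3)/-1.5 = 2.03 s

Phase 3 (constant speed): v₀ = 11.3 m/s, a = 0 m/s².
v = v₀ + at = 11.3 + (0)(9.5) = 11.3 m/s
Δx = v₀t + ½at² = 11.3·9.5 + 0.5·0·9.5² = 107 m
Total time = 7.32 + 2.03 + 9.50 = 18.9 s

18.85 s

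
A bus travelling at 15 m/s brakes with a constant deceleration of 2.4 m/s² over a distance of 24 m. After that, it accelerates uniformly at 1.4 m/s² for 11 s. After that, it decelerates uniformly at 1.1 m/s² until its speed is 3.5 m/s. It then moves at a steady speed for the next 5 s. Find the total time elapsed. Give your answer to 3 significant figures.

38.2 s

Phase 1 (decelerating): v₀ = 15.0 m/s, a = -2.4 m/s².
v² = v₀² + 2aΔx = 15.0² + 2·-2.4·24 = 110 → v = 10.5 m/s
t = (v − v₀)/a = (10.5 − 15.0)/-2.4 = 1.88 s

Phase 2 (accelerating): v₀ = 10.5 m/s, a = 1.4 m/s².
v = v₀ + at = 10.5 + (1.4)(11) = 25.9 m/s
Δx = v₀t + ½at² = 10.5·11 + 0.5·1.4·11² = 200 m

Phase 3 (decelerating): v₀ = 25.9 m/s, a = -1.1 m/s².
v = v₀ + at → t = (3.5 − 25.9) / -1.1 = 20.3 s
v² = v₀² + 2aΔx → Δx = (3.5² − 25.9²)/(2·-1.1) = 299 m

Phase 4 (constant speed): v₀ = 3.50 m/s, a = 0 m/s².
v = v₀ + at = 3.50 + (0)(5) = 3.50 m/s
Δx = v₀t + ½at² = 3.50·5 + 0.5·0·5² = 17.5 m
Total time = 1.88 + 11.0 + 20.3 + 5.00 = 38.2 s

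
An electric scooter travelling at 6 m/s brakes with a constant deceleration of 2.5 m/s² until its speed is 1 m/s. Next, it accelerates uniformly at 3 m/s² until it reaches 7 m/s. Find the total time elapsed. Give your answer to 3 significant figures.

Phase 1 (decelerating): v₀ = 6.00 m/s, a = -2.5 m/s².
v = v₀ + at → t = (1 − 6.00) / -2.5 = 2.00 s
v² = v₀² + 2aΔx → Δx = (1² − 6.00²)/(2·-2.5) = 7.00 m

Phase 2 (accelerating): v₀ = 1.00 m/s, a = 3 m/s².
v = v₀ + at → t = (7 − 1.00) / 3 = 2.00 s
v² = v₀² + 2aΔx → Δx = (7² − 1.00²)/(2·3) = 8.00 m
Total time = 2.00 + 2.00 = 4.00 s

4.00 s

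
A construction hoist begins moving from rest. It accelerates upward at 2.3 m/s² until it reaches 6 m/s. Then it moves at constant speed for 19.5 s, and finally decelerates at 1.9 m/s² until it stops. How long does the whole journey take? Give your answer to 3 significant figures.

25.3 s

Phase 1 (accelerating): v₀ = 0 m/s, a = 2.3 m/s².
v = v₀ + at → t = (6 − 0) / 2.3 = 2.61 s
v² = v₀² + 2aΔx → Δx = (6² − 0²)/(2·2.3) = 7.83 m

Phase 2 (constant speed): v₀ = 6.00 m/s, a = 0 m/s².
v = v₀ + at = 6.00 + (0)(19.5) = 6.00 m/s
Δx = v₀t + ½at² = 6.00·19.5 + 0.5·0·19.5² = 117 m

Phase 3 (decelerating): v₀ = 6.00 m/s, a = -1.9 m/s².
v = v₀ + at → t = (0 − 6.00) / -1.9 = 3.16 s
v² = v₀² + 2aΔx → Δx = (0² − 6.00²)/(2·-1.9) = 9.47 m
Total time = 2.61 + 19.5 + 3.16 = 25.3 s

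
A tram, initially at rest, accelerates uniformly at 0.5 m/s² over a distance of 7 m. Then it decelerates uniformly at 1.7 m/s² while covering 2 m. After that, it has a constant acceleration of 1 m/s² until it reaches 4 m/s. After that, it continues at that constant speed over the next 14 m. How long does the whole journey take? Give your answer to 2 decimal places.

Phase 1 (accelerating): v₀ = 0 m/s, a = 0.5 m/s².
v² = v₀² + 2aΔx = 0² + 2·0.5·7 = 7.00 → v = 2.65 m/s
t = (v − v₀)/a = (2.65 − 0)/0.5 = 5.29 s

Phase 2 (decelerating): v₀ = 2.65 m/s, a = -1.7 m/s².
v² = v₀² + 2aΔx = 2.65² + 2·-1.7·2 = 0.200 → v = 0.447 m/s
t = (v − v₀)/a = (0.447 − 2.65)/-1.7 = 1.29 s

Phase 3 (accelerating): v₀ = 0.447 m/s, a = 1 m/s².
v = v₀ + at → t = (4 − 0.447) / 1 = 3.55 s
v² = v₀² + 2aΔx → Δx = (4² − 0.447²)/(2·1) = 7.90 m

Phase 4 (constant speed): v₀ = 4.00 m/s, a = 0 m/s².
Constant speed: t = d/v = 14/4.00 = 3.50 s
Total time = 5.29 + 1.29 + 3.55 + 3.50 = 13.6 s

13.64 s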